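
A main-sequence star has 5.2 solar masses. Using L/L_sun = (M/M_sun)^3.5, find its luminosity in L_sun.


L/L_sun = (M/M_sun)^3.5 = 5.2^3.5 = 320.6356

320.6356 L_sun


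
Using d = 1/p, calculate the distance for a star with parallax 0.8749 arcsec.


d = 1/p = 1/0.8749 = 1.143

1.143 pc


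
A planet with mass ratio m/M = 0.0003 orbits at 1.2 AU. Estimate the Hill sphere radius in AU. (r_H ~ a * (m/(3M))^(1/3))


r_H = a * (m/3M)^(1/3) = 1.2 * (0.0003/3)^(1/3) = 0.0557

0.0557 AU


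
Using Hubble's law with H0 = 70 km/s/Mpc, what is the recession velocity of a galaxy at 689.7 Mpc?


v = H0 * d = 70 * 689.7 = 48279.0

48279.0 km/s


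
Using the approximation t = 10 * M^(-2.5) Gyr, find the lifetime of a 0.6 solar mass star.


t = 10 * M^(-2.5) = 10 * 0.6^(-2.5) = 35.861

35.861 Gyr


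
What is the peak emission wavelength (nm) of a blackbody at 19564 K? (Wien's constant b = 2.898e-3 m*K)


lam_max = b / T = 2.898e-3 / 19564 = 1.481e-07 m = 148.1292 nm

148.1292 nm


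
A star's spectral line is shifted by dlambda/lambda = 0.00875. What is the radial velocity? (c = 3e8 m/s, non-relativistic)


v = (dlambda/lambda) * c = 0.00875 * 3e8 = 2.625e+06

2.625e+06 m/s


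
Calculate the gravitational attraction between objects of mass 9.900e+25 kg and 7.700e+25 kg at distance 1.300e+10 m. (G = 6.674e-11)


F = G*m1*m2/r^2 = 6.674e-11 * 9.900e+25 * 7.700e+25 / (1.300e+10)^2 = 6.674e-11 * 7.623e+51 / 1.690e+20 = 3.010e+21

3.010e+21 N


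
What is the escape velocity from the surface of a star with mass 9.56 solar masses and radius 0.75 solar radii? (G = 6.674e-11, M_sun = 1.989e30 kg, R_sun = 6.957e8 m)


M = 9.56 * 1.989e30 kg = 1.901484e+31 kg; R = 0.75 * 6.957e8 m = 5.21775e+08 m. v_esc = sqrt(2GM/R) = sqrt(2 * 6.674e-11 * 1.901484e+31 / 5.21775e+08) = 2.206e+06

2.206e+06 m/s


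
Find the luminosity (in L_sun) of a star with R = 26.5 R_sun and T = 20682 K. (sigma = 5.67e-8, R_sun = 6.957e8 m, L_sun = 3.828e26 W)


R = 26.5 * 6.957e8 m = 1.843605e+10 m. L = 4*pi*R^2*sigma*T^4 = 4*pi*(1.843605e+10)^2 * 5.67e-8 * 20682^4 = 4.430970031e+31 W. L/L_sun = 4.430970031e+31 / 3.828e26 = 115751.5682

115751.5682 L_sun


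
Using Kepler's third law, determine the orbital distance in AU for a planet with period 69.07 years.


a = P^(2/3) = 69.07^(2/3) = 16.8342

16.8342 AU


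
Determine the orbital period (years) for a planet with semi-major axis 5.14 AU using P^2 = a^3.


P = a^(3/2) = 5.14^1.5 = 11.6532

11.6532 years


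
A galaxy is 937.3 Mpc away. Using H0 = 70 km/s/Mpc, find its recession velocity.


v = H0 * d = 70 * 937.3 = 65611.0

65611.0 km/s


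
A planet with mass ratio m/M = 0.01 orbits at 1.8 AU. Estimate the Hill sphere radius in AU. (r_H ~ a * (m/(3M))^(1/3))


r_H = a * (m/3M)^(1/3) = 1.8 * (0.01/3)^(1/3) = 0.2689

0.2689 AU


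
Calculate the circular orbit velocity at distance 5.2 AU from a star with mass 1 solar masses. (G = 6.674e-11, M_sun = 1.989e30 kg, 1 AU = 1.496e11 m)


v = sqrt(GM/r) = sqrt(6.674e-11 * 1.989e+30 / 7.779e+11) = 13063.0029

13063.0029 m/s


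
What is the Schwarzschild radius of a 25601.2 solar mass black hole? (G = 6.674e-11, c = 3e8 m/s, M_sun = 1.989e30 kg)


M = 25601.2 * 1.989e30 kg = 5.09207868e+34 kg. rs = 2GM/c^2 = 2 * 6.674e-11 * 5.09207868e+34 / (3e8)^2 = 7.552e+07

7.552e+07 m


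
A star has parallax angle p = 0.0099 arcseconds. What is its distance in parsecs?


d = 1/p = 1/0.0099 = 101.0101

101.0101 pc


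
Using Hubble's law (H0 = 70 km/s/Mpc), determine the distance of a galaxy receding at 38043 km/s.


d = v / H0 = 38043 / 70 = 543.4714

543.4714 Mpc


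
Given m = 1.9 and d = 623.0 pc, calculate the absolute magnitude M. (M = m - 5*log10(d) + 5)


M = m - 5*log10(d) + 5 = 1.9 - 5*log10(623.0) + 5 = -7.0724

-7.0724


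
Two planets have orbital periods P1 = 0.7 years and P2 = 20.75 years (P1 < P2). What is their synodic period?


1/P_syn = |1/P1 - 1/P2| = |1/0.7 - 1/20.75| => P_syn = 0.7244

0.7244 years


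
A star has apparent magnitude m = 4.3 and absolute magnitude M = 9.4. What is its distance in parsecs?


d = 10^((m - M + 5)/5) = 10^((4.3 - 9.4 + 5)/5) = 0.955

0.955 pc


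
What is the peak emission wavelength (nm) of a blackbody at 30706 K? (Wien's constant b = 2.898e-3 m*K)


lam_max = b / T = 2.898e-3 / 30706 = 9.438e-08 m = 94.3789 nm

94.3789 nm


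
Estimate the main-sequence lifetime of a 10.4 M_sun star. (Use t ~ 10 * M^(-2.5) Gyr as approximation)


t = 10 * M^(-2.5) = 10 * 10.4^(-2.5) = 0.0287

0.0287 Gyr


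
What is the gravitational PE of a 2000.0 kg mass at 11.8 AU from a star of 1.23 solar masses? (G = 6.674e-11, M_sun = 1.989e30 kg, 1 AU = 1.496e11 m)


M = 1.23 * 1.989e30 kg = 2.44647e+30 kg; r = 11.8 AU * 1.496e11 m/AU = 1.76528e+12 m. U = -GM*m/r = -(6.674e-11 * 2.44647e+30 * 2000.0) / 1.76528e+12 = -1.850e+11

-1.850e+11 J


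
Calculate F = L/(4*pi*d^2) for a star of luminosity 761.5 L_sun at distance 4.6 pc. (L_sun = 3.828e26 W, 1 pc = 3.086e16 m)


F = L / (4*pi*d^2) = 2.915e+29 / (4*pi*(1.420e+17)^2) = 1.151e-06

1.151e-06 W/m^2


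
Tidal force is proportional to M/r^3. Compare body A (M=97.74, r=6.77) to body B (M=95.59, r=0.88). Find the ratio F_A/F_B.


Ratio = (M1/r1^3) / (M2/r2^3) = (97.74/6.77^3) / (95.59/0.88^3) = 0.0022

0.0022


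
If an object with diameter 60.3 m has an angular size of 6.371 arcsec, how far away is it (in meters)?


D = size / theta_rad, theta_rad = 6.371 * pi/(180*3600) = 3.089e-05, D = 1.952e+06

1.952e+06 m


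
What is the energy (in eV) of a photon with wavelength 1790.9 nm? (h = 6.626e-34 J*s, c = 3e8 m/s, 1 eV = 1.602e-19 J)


E = hc/lambda = 6.626e-34 * 3e8 / 1.791e-06 = 1.110e-19 J = 0.6928 eV

0.6928 eV


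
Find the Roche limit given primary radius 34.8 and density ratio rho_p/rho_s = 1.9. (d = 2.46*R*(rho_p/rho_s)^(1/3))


d_Roche = 2.46 * 34.8 * 1.9^(1/3) = 106.0308

106.0308


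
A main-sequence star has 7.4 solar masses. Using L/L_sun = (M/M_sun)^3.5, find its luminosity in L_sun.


L/L_sun = (M/M_sun)^3.5 = 7.4^3.5 = 1102.3285

1102.3285 L_sun


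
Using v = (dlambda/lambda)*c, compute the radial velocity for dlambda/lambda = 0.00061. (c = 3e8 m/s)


v = (dlambda/lambda) * c = 0.00061 * 3e8 = 183000.0

183000.0 m/s


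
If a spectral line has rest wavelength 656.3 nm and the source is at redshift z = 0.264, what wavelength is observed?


lam_obs = lam_emit * (1 + z) = 656.3 * (1 + 0.264) = 829.5632

829.5632 nm


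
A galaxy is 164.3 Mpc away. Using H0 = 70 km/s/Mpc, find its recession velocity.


v = H0 * d = 70 * 164.3 = 11501.0

11501.0 km/s


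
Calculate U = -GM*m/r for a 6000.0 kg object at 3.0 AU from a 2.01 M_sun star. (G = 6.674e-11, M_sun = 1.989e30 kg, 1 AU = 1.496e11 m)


M = 2.01 * 1.989e30 kg = 3.99789e+30 kg; r = 3.0 AU * 1.496e11 m/AU = 4.488e+11 m. U = -GM*m/r = -(6.674e-11 * 3.99789e+30 * 6000.0) / 4.488e+11 = -3.567e+12

-3.567e+12 J


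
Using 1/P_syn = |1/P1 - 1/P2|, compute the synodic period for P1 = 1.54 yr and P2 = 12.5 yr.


1/P_syn = |1/P1 - 1/P2| = |1/1.54 - 1/12.5| => P_syn = 1.7564

1.7564 years


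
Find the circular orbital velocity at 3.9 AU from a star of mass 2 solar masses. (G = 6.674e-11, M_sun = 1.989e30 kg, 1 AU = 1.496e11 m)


v = sqrt(GM/r) = sqrt(6.674e-11 * 3.978e+30 / 5.834e+11) = 21331.7945

21331.7945 m/s


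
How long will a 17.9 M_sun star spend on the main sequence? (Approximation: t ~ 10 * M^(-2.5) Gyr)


t = 10 * M^(-2.5) = 10 * 17.9^(-2.5) = 0.0074

0.0074 Gyr


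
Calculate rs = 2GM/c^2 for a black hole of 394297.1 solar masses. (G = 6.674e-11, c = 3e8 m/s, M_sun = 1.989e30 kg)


M = 394297.1 * 1.989e30 kg = 7.842569319e+35 kg. rs = 2GM/c^2 = 2 * 6.674e-11 * 7.842569319e+35 / (3e8)^2 = 1.163e+09

1.163e+09 m


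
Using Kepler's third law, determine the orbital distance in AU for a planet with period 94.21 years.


a = P^(2/3) = 94.21^(2/3) = 20.7045

20.7045 AU


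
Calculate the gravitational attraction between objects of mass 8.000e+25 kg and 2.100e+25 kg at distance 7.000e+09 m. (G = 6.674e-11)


F = G*m1*m2/r^2 = 6.674e-11 * 8.000e+25 * 2.100e+25 / (7.000e+09)^2 = 6.674e-11 * 1.680e+51 / 4.900e+19 = 2.288e+21

2.288e+21 N


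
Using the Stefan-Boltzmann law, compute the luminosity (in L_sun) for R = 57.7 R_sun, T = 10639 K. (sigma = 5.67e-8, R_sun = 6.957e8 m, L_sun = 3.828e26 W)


R = 57.7 * 6.957e8 m = 4.014189e+10 m. L = 4*pi*R^2*sigma*T^4 = 4*pi*(4.014189e+10)^2 * 5.67e-8 * 10639^4 = 1.470929275e+31 W. L/L_sun = 1.470929275e+31 / 3.828e26 = 38425.5296

38425.5296 L_sun


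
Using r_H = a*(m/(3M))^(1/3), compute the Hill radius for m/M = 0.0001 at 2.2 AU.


r_H = a * (m/3M)^(1/3) = 2.2 * (0.0001/3)^(1/3) = 0.0708

0.0708 AU


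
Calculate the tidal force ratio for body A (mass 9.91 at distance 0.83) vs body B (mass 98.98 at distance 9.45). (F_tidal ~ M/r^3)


Ratio = (M1/r1^3) / (M2/r2^3) = (9.91/0.83^3) / (98.98/9.45^3) = 147.7704

147.7704


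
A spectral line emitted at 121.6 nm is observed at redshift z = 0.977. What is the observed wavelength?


lam_obs = lam_emit * (1 + z) = 121.6 * (1 + 0.977) = 240.4032

240.4032 nm


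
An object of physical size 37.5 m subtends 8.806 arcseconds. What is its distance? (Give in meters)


D = size / theta_rad, theta_rad = 8.806 * pi/(180*3600) = 4.269e-05, D = 878370.4559

878370.4559 m


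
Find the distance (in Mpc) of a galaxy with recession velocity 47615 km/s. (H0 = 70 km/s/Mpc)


d = v / H0 = 47615 / 70 = 680.2143

680.2143 Mpc


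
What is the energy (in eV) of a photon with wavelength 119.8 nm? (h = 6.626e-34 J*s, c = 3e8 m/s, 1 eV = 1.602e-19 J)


E = hc/lambda = 6.626e-34 * 3e8 / 1.198e-07 = 1.659e-18 J = 10.3575 eV

10.3575 eV


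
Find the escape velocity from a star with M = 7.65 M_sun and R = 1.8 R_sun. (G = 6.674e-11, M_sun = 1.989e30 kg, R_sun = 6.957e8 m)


M = 7.65 * 1.989e30 kg = 1.521585e+31 kg; R = 1.8 * 6.957e8 m = 1.25226e+09 m. v_esc = sqrt(2GM/R) = sqrt(2 * 6.674e-11 * 1.521585e+31 / 1.25226e+09) = 1.274e+06

1.274e+06 m/s


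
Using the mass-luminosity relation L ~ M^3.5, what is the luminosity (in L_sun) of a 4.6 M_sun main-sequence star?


L/L_sun = (M/M_sun)^3.5 = 4.6^3.5 = 208.7625

208.7625 L_sun


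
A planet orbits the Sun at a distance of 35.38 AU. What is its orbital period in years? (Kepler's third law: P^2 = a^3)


P = a^(3/2) = 35.38^1.5 = 210.4441

210.4441 years


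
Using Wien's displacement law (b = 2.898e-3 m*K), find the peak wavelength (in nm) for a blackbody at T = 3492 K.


lam_max = b / T = 2.898e-3 / 3492 = 8.299e-07 m = 829.8969 nm

829.8969 nm


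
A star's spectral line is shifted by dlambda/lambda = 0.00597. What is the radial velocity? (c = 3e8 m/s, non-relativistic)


v = (dlambda/lambda) * c = 0.00597 * 3e8 = 1.791e+06

1.791e+06 m/s


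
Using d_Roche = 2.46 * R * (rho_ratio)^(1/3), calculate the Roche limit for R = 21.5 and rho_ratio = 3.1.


d_Roche = 2.46 * 21.5 * 3.1^(1/3) = 77.1189

77.1189


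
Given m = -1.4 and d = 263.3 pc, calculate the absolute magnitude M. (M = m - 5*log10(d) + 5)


M = m - 5*log10(d) + 5 = -1.4 - 5*log10(263.3) + 5 = -8.5023

-8.5023


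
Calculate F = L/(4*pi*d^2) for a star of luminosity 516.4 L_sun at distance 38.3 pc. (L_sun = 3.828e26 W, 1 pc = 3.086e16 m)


F = L / (4*pi*d^2) = 1.977e+29 / (4*pi*(1.182e+18)^2) = 1.126e-08

1.126e-08 W/m^2


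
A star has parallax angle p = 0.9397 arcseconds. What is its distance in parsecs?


d = 1/p = 1/0.9397 = 1.0642

1.0642 pc


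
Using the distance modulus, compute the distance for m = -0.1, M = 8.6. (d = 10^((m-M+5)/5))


d = 10^((m - M + 5)/5) = 10^((-0.1 - 8.6 + 5)/5) = 0.182

0.182 pc


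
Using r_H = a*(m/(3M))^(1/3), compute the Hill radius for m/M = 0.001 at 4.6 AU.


r_H = a * (m/3M)^(1/3) = 4.6 * (0.001/3)^(1/3) = 0.3189

0.3189 AU


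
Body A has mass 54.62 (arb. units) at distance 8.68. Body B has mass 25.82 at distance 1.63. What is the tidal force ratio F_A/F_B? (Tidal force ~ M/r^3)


Ratio = (M1/r1^3) / (M2/r2^3) = (54.62/8.68^3) / (25.82/1.63^3) = 0.014

0.014


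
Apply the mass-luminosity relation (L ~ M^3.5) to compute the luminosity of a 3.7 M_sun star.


L/L_sun = (M/M_sun)^3.5 = 3.7^3.5 = 97.433

97.433 L_sun


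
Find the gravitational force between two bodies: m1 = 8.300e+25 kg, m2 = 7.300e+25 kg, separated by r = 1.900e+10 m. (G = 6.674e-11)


F = G*m1*m2/r^2 = 6.674e-11 * 8.300e+25 * 7.300e+25 / (1.900e+10)^2 = 6.674e-11 * 6.059e+51 / 3.610e+20 = 1.120e+21

1.120e+21 N


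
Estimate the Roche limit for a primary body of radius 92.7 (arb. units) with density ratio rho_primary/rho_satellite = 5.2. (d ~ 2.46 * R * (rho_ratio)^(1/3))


d_Roche = 2.46 * 92.7 * 5.2^(1/3) = 395.0778

395.0778


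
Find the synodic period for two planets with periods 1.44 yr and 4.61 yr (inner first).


1/P_syn = |1/P1 - 1/P2| = |1/1.44 - 1/4.61| => P_syn = 2.0941

2.0941 years


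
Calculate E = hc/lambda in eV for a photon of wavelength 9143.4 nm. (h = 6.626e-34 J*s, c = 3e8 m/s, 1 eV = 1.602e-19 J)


E = hc/lambda = 6.626e-34 * 3e8 / 9.143e-06 = 2.174e-20 J = 0.1357 eV

0.1357 eV


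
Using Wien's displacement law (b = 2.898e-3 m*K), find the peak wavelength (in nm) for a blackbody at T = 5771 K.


lam_max = b / T = 2.898e-3 / 5771 = 5.022e-07 m = 502.166 nm

502.166 nm


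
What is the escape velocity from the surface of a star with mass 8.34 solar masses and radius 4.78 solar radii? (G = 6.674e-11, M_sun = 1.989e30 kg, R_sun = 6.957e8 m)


M = 8.34 * 1.989e30 kg = 1.658826e+31 kg; R = 4.78 * 6.957e8 m = 3.325446e+09 m. v_esc = sqrt(2GM/R) = sqrt(2 * 6.674e-11 * 1.658826e+31 / 3.325446e+09) = 815987.6127

815987.6127 m/s


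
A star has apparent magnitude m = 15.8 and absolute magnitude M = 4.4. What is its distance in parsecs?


d = 10^((m - M + 5)/5) = 10^((15.8 - 4.4 + 5)/5) = 1905.4607

1905.4607 pc


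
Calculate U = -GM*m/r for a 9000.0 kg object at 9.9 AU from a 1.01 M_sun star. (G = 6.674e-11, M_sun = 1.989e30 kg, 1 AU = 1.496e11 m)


M = 1.01 * 1.989e30 kg = 2.00889e+30 kg; r = 9.9 AU * 1.496e11 m/AU = 1.48104e+12 m. U = -GM*m/r = -(6.674e-11 * 2.00889e+30 * 9000.0) / 1.48104e+12 = -8.147e+11

-8.147e+11 J


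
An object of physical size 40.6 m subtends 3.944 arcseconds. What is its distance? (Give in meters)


D = size / theta_rad, theta_rad = 3.944 * pi/(180*3600) = 1.912e-05, D = 2.123e+06

2.123e+06 m


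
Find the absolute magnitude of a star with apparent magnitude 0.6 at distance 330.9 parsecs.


M = m - 5*log10(d) + 5 = 0.6 - 5*log10(330.9) + 5 = -6.9985

-6.9985


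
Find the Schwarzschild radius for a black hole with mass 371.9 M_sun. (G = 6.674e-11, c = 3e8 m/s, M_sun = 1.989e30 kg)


M = 371.9 * 1.989e30 kg = 7.397091e+32 kg. rs = 2GM/c^2 = 2 * 6.674e-11 * 7.397091e+32 / (3e8)^2 = 1.097e+06

1.097e+06 m


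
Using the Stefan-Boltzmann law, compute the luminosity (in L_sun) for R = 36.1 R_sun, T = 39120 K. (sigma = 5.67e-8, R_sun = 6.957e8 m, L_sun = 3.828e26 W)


R = 36.1 * 6.957e8 m = 2.511477e+10 m. L = 4*pi*R^2*sigma*T^4 = 4*pi*(2.511477e+10)^2 * 5.67e-8 * 39120^4 = 1.052559652e+33 W. L/L_sun = 1.052559652e+33 / 3.828e26 = 2.750e+06

2.750e+06 L_sun


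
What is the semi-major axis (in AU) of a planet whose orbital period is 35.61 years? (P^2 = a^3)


a = P^(2/3) = 35.61^(2/3) = 10.8238

10.8238 AU


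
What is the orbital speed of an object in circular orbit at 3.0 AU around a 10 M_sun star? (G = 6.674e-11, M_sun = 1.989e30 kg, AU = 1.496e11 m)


v = sqrt(GM/r) = sqrt(6.674e-11 * 1.989e+31 / 4.488e+11) = 54385.6181

54385.6181 m/s


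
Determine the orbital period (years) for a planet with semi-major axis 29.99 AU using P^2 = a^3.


P = a^(3/2) = 29.99^1.5 = 164.2346

164.2346 years


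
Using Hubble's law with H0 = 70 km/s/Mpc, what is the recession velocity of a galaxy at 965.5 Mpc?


v = H0 * d = 70 * 965.5 = 67585.0

67585.0 km/s


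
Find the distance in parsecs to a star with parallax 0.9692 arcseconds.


d = 1/p = 1/0.9692 = 1.0318

1.0318 pc


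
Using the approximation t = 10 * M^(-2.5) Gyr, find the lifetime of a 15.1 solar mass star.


t = 10 * M^(-2.5) = 10 * 15.1^(-2.5) = 0.0113

0.0113 Gyr


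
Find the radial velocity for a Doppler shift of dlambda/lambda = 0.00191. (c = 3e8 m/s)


v = (dlambda/lambda) * c = 0.00191 * 3e8 = 573000.0

573000.0 m/s


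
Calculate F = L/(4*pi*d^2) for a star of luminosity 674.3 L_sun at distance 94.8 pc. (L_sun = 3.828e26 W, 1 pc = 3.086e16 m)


F = L / (4*pi*d^2) = 2.581e+29 / (4*pi*(2.926e+18)^2) = 2.400e-09

2.400e-09 W/m^2


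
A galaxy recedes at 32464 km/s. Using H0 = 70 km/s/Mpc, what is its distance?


d = v / H0 = 32464 / 70 = 463.7714

463.7714 Mpc


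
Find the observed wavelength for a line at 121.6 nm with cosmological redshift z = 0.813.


lam_obs = lam_emit * (1 + z) = 121.6 * (1 + 0.813) = 220.4608

220.4608 nm


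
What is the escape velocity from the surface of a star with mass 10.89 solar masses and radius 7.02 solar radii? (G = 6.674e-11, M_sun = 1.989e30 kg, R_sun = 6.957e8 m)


M = 10.89 * 1.989e30 kg = 2.166021e+31 kg; R = 7.02 * 6.957e8 m = 4.883814e+09 m. v_esc = sqrt(2GM/R) = sqrt(2 * 6.674e-11 * 2.166021e+31 / 4.883814e+09) = 769413.6251

769413.6251 m/s


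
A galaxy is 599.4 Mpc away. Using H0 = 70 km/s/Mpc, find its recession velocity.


v = H0 * d = 70 * 599.4 = 41958.0

41958.0 km/s


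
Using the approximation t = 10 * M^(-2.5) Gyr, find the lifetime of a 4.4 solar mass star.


t = 10 * M^(-2.5) = 10 * 4.4^(-2.5) = 0.2462

0.2462 Gyr


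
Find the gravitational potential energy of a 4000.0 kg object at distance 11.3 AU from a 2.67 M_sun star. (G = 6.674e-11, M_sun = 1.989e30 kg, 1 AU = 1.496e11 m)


M = 2.67 * 1.989e30 kg = 5.31063e+30 kg; r = 11.3 AU * 1.496e11 m/AU = 1.69048e+12 m. U = -GM*m/r = -(6.674e-11 * 5.31063e+30 * 4000.0) / 1.69048e+12 = -8.387e+11

-8.387e+11 J


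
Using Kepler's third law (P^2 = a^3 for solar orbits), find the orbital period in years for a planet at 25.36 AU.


P = a^(3/2) = 25.36^1.5 = 127.7097

127.7097 years


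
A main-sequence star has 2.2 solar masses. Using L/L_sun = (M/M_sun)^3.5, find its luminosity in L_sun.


L/L_sun = (M/M_sun)^3.5 = 2.2^3.5 = 15.7935

15.7935 L_sun


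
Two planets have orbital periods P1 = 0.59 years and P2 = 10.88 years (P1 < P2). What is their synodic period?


1/P_syn = |1/P1 - 1/P2| = |1/0.59 - 1/10.88| => P_syn = 0.6238

0.6238 years


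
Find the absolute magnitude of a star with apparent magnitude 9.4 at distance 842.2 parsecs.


M = m - 5*log10(d) + 5 = 9.4 - 5*log10(842.2) + 5 = -0.2271

-0.2271


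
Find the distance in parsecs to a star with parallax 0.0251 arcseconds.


d = 1/p = 1/0.0251 = 39.8406

39.8406 pc


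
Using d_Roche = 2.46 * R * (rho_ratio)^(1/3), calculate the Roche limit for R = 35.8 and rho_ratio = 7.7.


d_Roche = 2.46 * 35.8 * 7.7^(1/3) = 173.9062

173.9062


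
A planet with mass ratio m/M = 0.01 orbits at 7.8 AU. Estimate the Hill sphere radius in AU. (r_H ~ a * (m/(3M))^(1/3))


r_H = a * (m/3M)^(1/3) = 7.8 * (0.01/3)^(1/3) = 1.1652

1.1652 AU


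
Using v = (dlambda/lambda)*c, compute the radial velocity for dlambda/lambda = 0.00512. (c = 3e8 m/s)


v = (dlambda/lambda) * c = 0.00512 * 3e8 = 1.536e+06

1.536e+06 m/s


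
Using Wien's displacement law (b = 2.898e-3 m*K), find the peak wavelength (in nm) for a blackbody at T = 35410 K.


lam_max = b / T = 2.898e-3 / 35410 = 8.184e-08 m = 81.8413 nm

81.8413 nm


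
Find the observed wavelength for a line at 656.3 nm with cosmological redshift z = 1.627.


lam_obs = lam_emit * (1 + z) = 656.3 * (1 + 1.627) = 1724.1001

1724.1001 nm


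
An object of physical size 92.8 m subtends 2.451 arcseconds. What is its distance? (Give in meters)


D = size / theta_rad, theta_rad = 2.451 * pi/(180*3600) = 1.188e-05, D = 7.810e+06

7.810e+06 m


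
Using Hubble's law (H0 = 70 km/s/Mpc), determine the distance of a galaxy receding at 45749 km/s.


d = v / H0 = 45749 / 70 = 653.5571

653.5571 Mpc


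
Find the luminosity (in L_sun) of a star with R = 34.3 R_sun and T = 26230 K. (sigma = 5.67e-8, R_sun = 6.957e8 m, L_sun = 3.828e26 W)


R = 34.3 * 6.957e8 m = 2.386251e+10 m. L = 4*pi*R^2*sigma*T^4 = 4*pi*(2.386251e+10)^2 * 5.67e-8 * 26230^4 = 1.92051778e+32 W. L/L_sun = 1.92051778e+32 / 3.828e26 = 501702.6592

501702.6592 L_sun


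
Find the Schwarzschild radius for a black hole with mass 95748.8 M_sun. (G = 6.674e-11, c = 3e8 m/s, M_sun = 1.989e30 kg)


M = 95748.8 * 1.989e30 kg = 1.904443632e+35 kg. rs = 2GM/c^2 = 2 * 6.674e-11 * 1.904443632e+35 / (3e8)^2 = 2.825e+08

2.825e+08 m


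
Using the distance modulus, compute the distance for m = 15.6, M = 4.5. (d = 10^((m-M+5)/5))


d = 10^((m - M + 5)/5) = 10^((15.6 - 4.5 + 5)/5) = 1659.5869

1659.5869 pc


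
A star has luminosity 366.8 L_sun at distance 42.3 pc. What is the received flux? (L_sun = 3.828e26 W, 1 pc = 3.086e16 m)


F = L / (4*pi*d^2) = 1.404e+29 / (4*pi*(1.305e+18)^2) = 6.557e-09

6.557e-09 W/m^2


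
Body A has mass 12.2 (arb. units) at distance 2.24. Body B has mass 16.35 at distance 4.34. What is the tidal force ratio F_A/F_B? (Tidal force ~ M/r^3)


Ratio = (M1/r1^3) / (M2/r2^3) = (12.2/2.24^3) / (16.35/4.34^3) = 5.4271

5.4271


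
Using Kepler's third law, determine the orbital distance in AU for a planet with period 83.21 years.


a = P^(2/3) = 83.21^(2/3) = 19.0597

19.0597 AU


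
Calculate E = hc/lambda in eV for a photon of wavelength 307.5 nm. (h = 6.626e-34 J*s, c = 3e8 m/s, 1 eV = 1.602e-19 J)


E = hc/lambda = 6.626e-34 * 3e8 / 3.075e-07 = 6.464e-19 J = 4.0352 eV

4.0352 eV


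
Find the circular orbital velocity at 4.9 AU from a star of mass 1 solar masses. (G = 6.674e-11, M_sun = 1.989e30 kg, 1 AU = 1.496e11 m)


v = sqrt(GM/r) = sqrt(6.674e-11 * 1.989e+30 / 7.330e+11) = 13456.9505

13456.9505 m/s


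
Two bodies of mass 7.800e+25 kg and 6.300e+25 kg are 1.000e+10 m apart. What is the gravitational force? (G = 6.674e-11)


F = G*m1*m2/r^2 = 6.674e-11 * 7.800e+25 * 6.300e+25 / (1.000e+10)^2 = 6.674e-11 * 4.914e+51 / 1.000e+20 = 3.280e+21

3.280e+21 N


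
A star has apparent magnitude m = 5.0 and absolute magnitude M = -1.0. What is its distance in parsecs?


d = 10^((m - M + 5)/5) = 10^((5.0 - -1.0 + 5)/5) = 158.4893

158.4893 pc


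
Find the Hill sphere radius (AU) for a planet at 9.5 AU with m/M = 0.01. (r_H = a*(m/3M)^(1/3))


r_H = a * (m/3M)^(1/3) = 9.5 * (0.01/3)^(1/3) = 1.4191

1.4191 AU


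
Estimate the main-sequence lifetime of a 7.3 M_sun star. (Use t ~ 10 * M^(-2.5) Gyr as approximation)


t = 10 * M^(-2.5) = 10 * 7.3^(-2.5) = 0.0695

0.0695 Gyr


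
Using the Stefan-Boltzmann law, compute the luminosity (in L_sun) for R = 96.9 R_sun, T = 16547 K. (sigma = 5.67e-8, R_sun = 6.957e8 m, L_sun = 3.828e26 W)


R = 96.9 * 6.957e8 m = 6.741333e+10 m. L = 4*pi*R^2*sigma*T^4 = 4*pi*(6.741333e+10)^2 * 5.67e-8 * 16547^4 = 2.427512927e+32 W. L/L_sun = 2.427512927e+32 / 3.828e26 = 634146.5327

634146.5327 L_sun


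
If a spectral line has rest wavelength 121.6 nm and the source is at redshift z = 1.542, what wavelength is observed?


lam_obs = lam_emit * (1 + z) = 121.6 * (1 + 1.542) = 309.1072

309.1072 nm


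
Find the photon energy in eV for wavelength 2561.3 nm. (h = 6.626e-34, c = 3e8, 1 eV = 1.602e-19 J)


E = hc/lambda = 6.626e-34 * 3e8 / 2.561e-06 = 7.761e-20 J = 0.4845 eV

0.4845 eV


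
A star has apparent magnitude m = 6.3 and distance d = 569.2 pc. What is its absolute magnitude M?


M = m - 5*log10(d) + 5 = 6.3 - 5*log10(569.2) + 5 = -2.4763

-2.4763


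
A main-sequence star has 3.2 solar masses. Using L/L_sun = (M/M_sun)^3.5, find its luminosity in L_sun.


L/L_sun = (M/M_sun)^3.5 = 3.2^3.5 = 58.6172

58.6172 L_sun


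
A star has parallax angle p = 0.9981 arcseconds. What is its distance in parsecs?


d = 1/p = 1/0.9981 = 1.0019

1.0019 pc


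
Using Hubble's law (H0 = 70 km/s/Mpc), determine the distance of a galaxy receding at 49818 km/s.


d = v / H0 = 49818 / 70 = 711.6857

711.6857 Mpc


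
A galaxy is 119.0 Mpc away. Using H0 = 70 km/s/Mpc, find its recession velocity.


v = H0 * d = 70 * 119.0 = 8330.0

8330.0 km/s


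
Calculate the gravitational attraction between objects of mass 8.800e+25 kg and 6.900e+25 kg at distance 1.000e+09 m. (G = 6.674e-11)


F = G*m1*m2/r^2 = 6.674e-11 * 8.800e+25 * 6.900e+25 / (1.000e+09)^2 = 6.674e-11 * 6.072e+51 / 1.000e+18 = 4.052e+23

4.052e+23 N


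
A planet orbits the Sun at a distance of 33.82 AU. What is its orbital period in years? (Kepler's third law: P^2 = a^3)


P = a^(3/2) = 33.82^1.5 = 196.6801

196.6801 years


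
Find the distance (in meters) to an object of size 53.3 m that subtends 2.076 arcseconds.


D = size / theta_rad, theta_rad = 2.076 * pi/(180*3600) = 1.006e-05, D = 5.296e+06

5.296e+06 m


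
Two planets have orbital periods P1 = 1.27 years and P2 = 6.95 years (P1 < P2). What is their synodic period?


1/P_syn = |1/P1 - 1/P2| = |1/1.27 - 1/6.95| => P_syn = 1.554

1.554 years


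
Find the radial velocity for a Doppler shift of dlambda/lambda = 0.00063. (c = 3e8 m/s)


v = (dlambda/lambda) * c = 0.00063 * 3e8 = 189000.0

189000.0 m/s


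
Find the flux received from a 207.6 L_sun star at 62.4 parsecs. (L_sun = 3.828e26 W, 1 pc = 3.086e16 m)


F = L / (4*pi*d^2) = 7.947e+28 / (4*pi*(1.926e+18)^2) = 1.705e-09

1.705e-09 W/m^2


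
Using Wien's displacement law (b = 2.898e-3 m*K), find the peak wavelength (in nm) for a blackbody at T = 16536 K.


lam_max = b / T = 2.898e-3 / 16536 = 1.753e-07 m = 175.254 nm

175.254 nm


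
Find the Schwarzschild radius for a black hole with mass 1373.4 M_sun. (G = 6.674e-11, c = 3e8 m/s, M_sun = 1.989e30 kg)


M = 1373.4 * 1.989e30 kg = 2.7316926e+33 kg. rs = 2GM/c^2 = 2 * 6.674e-11 * 2.7316926e+33 / (3e8)^2 = 4.051e+06

4.051e+06 m


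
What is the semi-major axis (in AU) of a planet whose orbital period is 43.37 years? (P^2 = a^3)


a = P^(2/3) = 43.37^(2/3) = 12.3441

12.3441 AU


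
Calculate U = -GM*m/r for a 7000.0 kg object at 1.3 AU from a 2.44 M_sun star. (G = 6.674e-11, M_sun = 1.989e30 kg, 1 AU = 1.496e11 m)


M = 2.44 * 1.989e30 kg = 4.85316e+30 kg; r = 1.3 AU * 1.496e11 m/AU = 1.9448e+11 m. U = -GM*m/r = -(6.674e-11 * 4.85316e+30 * 7000.0) / 1.9448e+11 = -1.166e+13

-1.166e+13 J


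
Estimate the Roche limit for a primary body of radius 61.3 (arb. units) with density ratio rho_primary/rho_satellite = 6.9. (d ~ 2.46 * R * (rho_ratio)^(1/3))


d_Roche = 2.46 * 61.3 * 6.9^(1/3) = 287.086

287.086


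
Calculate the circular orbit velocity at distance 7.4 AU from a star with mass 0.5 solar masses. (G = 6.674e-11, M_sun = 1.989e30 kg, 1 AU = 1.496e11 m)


v = sqrt(GM/r) = sqrt(6.674e-11 * 9.945e+29 / 1.107e+12) = 7743.0816

7743.0816 m/s


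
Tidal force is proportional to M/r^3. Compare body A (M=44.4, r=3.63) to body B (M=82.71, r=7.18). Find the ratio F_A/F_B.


Ratio = (M1/r1^3) / (M2/r2^3) = (44.4/3.63^3) / (82.71/7.18^3) = 4.1541

4.1541


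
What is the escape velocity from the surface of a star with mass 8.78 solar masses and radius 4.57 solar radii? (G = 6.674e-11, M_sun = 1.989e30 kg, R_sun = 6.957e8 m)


M = 8.78 * 1.989e30 kg = 1.746342e+31 kg; R = 4.57 * 6.957e8 m = 3.179349e+09 m. v_esc = sqrt(2GM/R) = sqrt(2 * 6.674e-11 * 1.746342e+31 / 3.179349e+09) = 856256.0376

856256.0376 m/s


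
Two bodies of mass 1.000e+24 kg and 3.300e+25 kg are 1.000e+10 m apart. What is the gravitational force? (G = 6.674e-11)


F = G*m1*m2/r^2 = 6.674e-11 * 1.000e+24 * 3.300e+25 / (1.000e+10)^2 = 6.674e-11 * 3.300e+49 / 1.000e+20 = 2.202e+19

2.202e+19 N


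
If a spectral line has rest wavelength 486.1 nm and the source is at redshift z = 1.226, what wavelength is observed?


lam_obs = lam_emit * (1 + z) = 486.1 * (1 + 1.226) = 1082.0586

1082.0586 nm


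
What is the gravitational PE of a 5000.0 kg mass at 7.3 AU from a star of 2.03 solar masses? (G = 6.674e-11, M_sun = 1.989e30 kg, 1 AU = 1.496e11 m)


M = 2.03 * 1.989e30 kg = 4.03767e+30 kg; r = 7.3 AU * 1.496e11 m/AU = 1.09208e+12 m. U = -GM*m/r = -(6.674e-11 * 4.03767e+30 * 5000.0) / 1.09208e+12 = -1.234e+12

-1.234e+12 J


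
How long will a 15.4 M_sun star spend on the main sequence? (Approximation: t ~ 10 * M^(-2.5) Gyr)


t = 10 * M^(-2.5) = 10 * 15.4^(-2.5) = 0.0107

0.0107 Gyr


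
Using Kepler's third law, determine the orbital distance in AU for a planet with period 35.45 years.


a = P^(2/3) = 35.45^(2/3) = 10.7914

10.7914 AU


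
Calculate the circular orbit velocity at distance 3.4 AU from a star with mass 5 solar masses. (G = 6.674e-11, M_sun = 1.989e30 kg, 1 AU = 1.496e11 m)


v = sqrt(GM/r) = sqrt(6.674e-11 * 9.945e+30 / 5.086e+11) = 36123.5347

36123.5347 m/s


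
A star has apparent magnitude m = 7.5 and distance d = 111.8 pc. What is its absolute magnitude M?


M = m - 5*log10(d) + 5 = 7.5 - 5*log10(111.8) + 5 = 2.2578

2.2578


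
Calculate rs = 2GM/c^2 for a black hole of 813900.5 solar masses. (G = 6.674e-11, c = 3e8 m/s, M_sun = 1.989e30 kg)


M = 813900.5 * 1.989e30 kg = 1.618848094e+36 kg. rs = 2GM/c^2 = 2 * 6.674e-11 * 1.618848094e+36 / (3e8)^2 = 2.401e+09

2.401e+09 m


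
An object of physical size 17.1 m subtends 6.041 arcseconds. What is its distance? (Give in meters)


D = size / theta_rad, theta_rad = 6.041 * pi/(180*3600) = 2.929e-05, D = 583864.954

583864.954 m


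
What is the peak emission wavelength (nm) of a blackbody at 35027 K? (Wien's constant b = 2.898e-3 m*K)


lam_max = b / T = 2.898e-3 / 35027 = 8.274e-08 m = 82.7362 nm

82.7362 nm


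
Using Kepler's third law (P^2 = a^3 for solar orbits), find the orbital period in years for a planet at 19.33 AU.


P = a^(3/2) = 19.33^1.5 = 84.9861

84.9861 years


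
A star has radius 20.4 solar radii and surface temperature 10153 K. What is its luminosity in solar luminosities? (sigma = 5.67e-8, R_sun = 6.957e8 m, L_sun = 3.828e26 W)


R = 20.4 * 6.957e8 m = 1.419228e+10 m. L = 4*pi*R^2*sigma*T^4 = 4*pi*(1.419228e+10)^2 * 5.67e-8 * 10153^4 = 1.525017436e+30 W. L/L_sun = 1.525017436e+30 / 3.828e26 = 3983.8491

3983.8491 L_sun


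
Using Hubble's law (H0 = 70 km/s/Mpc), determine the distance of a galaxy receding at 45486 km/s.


d = v / H0 = 45486 / 70 = 649.8

649.8 Mpc


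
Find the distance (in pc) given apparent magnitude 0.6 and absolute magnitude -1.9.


d = 10^((m - M + 5)/5) = 10^((0.6 - -1.9 + 5)/5) = 31.6228

31.6228 pc


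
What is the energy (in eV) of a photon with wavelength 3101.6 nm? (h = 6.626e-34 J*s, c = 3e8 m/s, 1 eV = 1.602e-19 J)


E = hc/lambda = 6.626e-34 * 3e8 / 3.102e-06 = 6.409e-20 J = 0.4001 eV

0.4001 eV


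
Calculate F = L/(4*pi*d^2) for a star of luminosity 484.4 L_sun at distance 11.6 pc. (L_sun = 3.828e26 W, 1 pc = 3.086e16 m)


F = L / (4*pi*d^2) = 1.854e+29 / (4*pi*(3.580e+17)^2) = 1.151e-07

1.151e-07 W/m^2


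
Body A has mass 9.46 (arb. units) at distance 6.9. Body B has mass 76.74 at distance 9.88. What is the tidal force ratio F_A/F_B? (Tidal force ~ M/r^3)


Ratio = (M1/r1^3) / (M2/r2^3) = (9.46/6.9^3) / (76.74/9.88^3) = 0.3619

0.3619


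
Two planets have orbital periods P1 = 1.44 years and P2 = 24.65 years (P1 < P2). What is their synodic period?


1/P_syn = |1/P1 - 1/P2| = |1/1.44 - 1/24.65| => P_syn = 1.5293

1.5293 years


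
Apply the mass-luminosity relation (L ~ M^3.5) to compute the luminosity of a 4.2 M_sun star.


L/L_sun = (M/M_sun)^3.5 = 4.2^3.5 = 151.8352

151.8352 L_sun


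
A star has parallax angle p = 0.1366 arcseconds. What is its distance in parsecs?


d = 1/p = 1/0.1366 = 7.3206

7.3206 pc


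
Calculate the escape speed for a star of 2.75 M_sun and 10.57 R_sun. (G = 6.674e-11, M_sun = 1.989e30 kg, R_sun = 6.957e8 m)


M = 2.75 * 1.989e30 kg = 5.46975e+30 kg; R = 10.57 * 6.957e8 m = 7.353549e+09 m. v_esc = sqrt(2GM/R) = sqrt(2 * 6.674e-11 * 5.46975e+30 / 7.353549e+09) = 315096.328

315096.328 m/s


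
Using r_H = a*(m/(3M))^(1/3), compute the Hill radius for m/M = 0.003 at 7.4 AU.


r_H = a * (m/3M)^(1/3) = 7.4 * (0.003/3)^(1/3) = 0.74

0.74 AU


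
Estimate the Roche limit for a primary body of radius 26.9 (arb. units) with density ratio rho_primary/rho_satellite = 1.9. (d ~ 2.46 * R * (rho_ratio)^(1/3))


d_Roche = 2.46 * 26.9 * 1.9^(1/3) = 81.9606

81.9606


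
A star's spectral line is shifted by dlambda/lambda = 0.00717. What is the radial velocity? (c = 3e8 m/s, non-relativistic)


v = (dlambda/lambda) * c = 0.00717 * 3e8 = 2.151e+06

2.151e+06 m/s


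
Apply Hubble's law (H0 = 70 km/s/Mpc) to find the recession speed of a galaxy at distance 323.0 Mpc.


v = H0 * d = 70 * 323.0 = 22610.0

22610.0 km/s


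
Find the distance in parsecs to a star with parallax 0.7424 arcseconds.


d = 1/p = 1/0.7424 = 1.347

1.347 pc


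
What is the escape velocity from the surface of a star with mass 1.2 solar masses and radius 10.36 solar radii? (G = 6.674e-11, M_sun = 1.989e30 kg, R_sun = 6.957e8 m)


M = 1.2 * 1.989e30 kg = 2.3868e+30 kg; R = 10.36 * 6.957e8 m = 7.207452e+09 m. v_esc = sqrt(2GM/R) = sqrt(2 * 6.674e-11 * 2.3868e+30 / 7.207452e+09) = 210244.786

210244.786 m/s


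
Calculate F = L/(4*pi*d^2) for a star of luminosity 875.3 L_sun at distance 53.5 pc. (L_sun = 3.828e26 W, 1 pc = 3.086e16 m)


F = L / (4*pi*d^2) = 3.351e+29 / (4*pi*(1.651e+18)^2) = 9.782e-09

9.782e-09 W/m^2


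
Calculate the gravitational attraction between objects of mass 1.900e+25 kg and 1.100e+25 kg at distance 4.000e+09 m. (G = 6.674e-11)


F = G*m1*m2/r^2 = 6.674e-11 * 1.900e+25 * 1.100e+25 / (4.000e+09)^2 = 6.674e-11 * 2.090e+50 / 1.600e+19 = 8.718e+20

8.718e+20 N


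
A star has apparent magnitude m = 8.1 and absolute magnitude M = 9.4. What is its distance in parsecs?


d = 10^((m - M + 5)/5) = 10^((8.1 - 9.4 + 5)/5) = 5.4954

5.4954 pc


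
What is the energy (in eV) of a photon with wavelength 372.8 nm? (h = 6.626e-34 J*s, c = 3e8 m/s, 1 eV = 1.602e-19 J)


E = hc/lambda = 6.626e-34 * 3e8 / 3.728e-07 = 5.332e-19 J = 3.3284 eV

3.3284 eV


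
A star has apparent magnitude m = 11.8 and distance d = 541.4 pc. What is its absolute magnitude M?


M = m - 5*log10(d) + 5 = 11.8 - 5*log10(541.4) + 5 = 3.1324

3.1324


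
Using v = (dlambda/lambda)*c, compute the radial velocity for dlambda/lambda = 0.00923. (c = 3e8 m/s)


v = (dlambda/lambda) * c = 0.00923 * 3e8 = 2.769e+06

2.769e+06 m/s


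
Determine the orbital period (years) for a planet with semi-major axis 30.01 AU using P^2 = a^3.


P = a^(3/2) = 30.01^1.5 = 164.3989

164.3989 years


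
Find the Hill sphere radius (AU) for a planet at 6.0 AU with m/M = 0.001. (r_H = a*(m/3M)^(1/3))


r_H = a * (m/3M)^(1/3) = 6.0 * (0.001/3)^(1/3) = 0.416

0.416 AU


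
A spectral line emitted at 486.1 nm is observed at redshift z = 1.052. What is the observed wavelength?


lam_obs = lam_emit * (1 + z) = 486.1 * (1 + 1.052) = 997.4772

997.4772 nm


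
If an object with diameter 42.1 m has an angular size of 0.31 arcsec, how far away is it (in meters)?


D = size / theta_rad, theta_rad = 0.31 * pi/(180*3600) = 1.503e-06, D = 2.801e+07

2.801e+07 m


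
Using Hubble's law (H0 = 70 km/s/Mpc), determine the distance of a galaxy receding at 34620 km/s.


d = v / H0 = 34620 / 70 = 494.5714

494.5714 Mpc


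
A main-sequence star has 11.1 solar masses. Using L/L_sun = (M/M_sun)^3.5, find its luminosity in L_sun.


L/L_sun = (M/M_sun)^3.5 = 11.1^3.5 = 4556.49

4556.49 L_sun


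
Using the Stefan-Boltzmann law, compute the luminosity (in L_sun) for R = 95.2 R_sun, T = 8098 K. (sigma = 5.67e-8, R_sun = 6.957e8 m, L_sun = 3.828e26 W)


R = 95.2 * 6.957e8 m = 6.623064e+10 m. L = 4*pi*R^2*sigma*T^4 = 4*pi*(6.623064e+10)^2 * 5.67e-8 * 8098^4 = 1.344070088e+31 W. L/L_sun = 1.344070088e+31 / 3.828e26 = 35111.5488

35111.5488 L_sun


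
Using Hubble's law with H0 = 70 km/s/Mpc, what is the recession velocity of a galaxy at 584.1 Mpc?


v = H0 * d = 70 * 584.1 = 40887.0

40887.0 km/s


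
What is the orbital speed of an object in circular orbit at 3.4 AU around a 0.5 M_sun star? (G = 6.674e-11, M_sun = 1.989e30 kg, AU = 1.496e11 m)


v = sqrt(GM/r) = sqrt(6.674e-11 * 9.945e+29 / 5.086e+11) = 11423.2647

11423.2647 m/s


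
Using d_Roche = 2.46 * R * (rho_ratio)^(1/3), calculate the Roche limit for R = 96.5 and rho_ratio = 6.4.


d_Roche = 2.46 * 96.5 * 6.4^(1/3) = 440.7467

440.7467


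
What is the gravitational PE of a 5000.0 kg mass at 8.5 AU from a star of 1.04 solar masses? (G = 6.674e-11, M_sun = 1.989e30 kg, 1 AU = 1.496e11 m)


M = 1.04 * 1.989e30 kg = 2.06856e+30 kg; r = 8.5 AU * 1.496e11 m/AU = 1.2716e+12 m. U = -GM*m/r = -(6.674e-11 * 2.06856e+30 * 5000.0) / 1.2716e+12 = -5.428e+11

-5.428e+11 J


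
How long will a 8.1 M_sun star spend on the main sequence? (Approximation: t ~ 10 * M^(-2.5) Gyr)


t = 10 * M^(-2.5) = 10 * 8.1^(-2.5) = 0.0536

0.0536 Gyr


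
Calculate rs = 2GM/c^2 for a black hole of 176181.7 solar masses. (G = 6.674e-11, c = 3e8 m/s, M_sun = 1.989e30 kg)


M = 176181.7 * 1.989e30 kg = 3.504254013e+35 kg. rs = 2GM/c^2 = 2 * 6.674e-11 * 3.504254013e+35 / (3e8)^2 = 5.197e+08

5.197e+08 m


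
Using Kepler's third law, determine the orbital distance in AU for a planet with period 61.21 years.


a = P^(2/3) = 61.21^(2/3) = 15.5316

15.5316 AU


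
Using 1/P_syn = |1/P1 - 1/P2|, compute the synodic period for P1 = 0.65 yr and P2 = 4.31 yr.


1/P_syn = |1/P1 - 1/P2| = |1/0.65 - 1/4.31| => P_syn = 0.7654

0.7654 years


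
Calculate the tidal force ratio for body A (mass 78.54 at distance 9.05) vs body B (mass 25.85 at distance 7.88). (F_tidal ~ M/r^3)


Ratio = (M1/r1^3) / (M2/r2^3) = (78.54/9.05^3) / (25.85/7.88^3) = 2.0057

2.0057


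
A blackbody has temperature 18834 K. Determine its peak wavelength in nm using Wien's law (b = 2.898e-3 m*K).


lam_max = b / T = 2.898e-3 / 18834 = 1.539e-07 m = 153.8707 nm

153.8707 nm


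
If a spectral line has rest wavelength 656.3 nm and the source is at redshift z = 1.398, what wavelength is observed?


lam_obs = lam_emit * (1 + z) = 656.3 * (1 + 1.398) = 1573.8074

1573.8074 nm


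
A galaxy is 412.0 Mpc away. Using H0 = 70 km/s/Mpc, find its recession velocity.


v = H0 * d = 70 * 412.0 = 28840.0

28840.0 km/s


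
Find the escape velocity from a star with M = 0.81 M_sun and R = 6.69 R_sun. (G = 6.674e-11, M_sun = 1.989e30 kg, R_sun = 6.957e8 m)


M = 0.81 * 1.989e30 kg = 1.61109e+30 kg; R = 6.69 * 6.957e8 m = 4.654233e+09 m. v_esc = sqrt(2GM/R) = sqrt(2 * 6.674e-11 * 1.61109e+30 / 4.654233e+09) = 214953.2122

214953.2122 m/s


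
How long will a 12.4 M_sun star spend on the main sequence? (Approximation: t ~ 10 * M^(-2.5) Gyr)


t = 10 * M^(-2.5) = 10 * 12.4^(-2.5) = 0.0185

0.0185 Gyr


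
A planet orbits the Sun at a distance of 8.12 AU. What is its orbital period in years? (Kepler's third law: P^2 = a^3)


P = a^(3/2) = 8.12^1.5 = 23.1384

23.1384 years


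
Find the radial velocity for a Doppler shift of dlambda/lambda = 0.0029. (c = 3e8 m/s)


v = (dlambda/lambda) * c = 0.0029 * 3e8 = 870000.0

870000.0 m/s


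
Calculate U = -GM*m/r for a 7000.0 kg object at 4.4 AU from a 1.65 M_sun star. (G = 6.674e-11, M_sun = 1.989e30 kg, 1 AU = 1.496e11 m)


M = 1.65 * 1.989e30 kg = 3.28185e+30 kg; r = 4.4 AU * 1.496e11 m/AU = 6.5824e+11 m. U = -GM*m/r = -(6.674e-11 * 3.28185e+30 * 7000.0) / 6.5824e+11 = -2.329e+12

-2.329e+12 J
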